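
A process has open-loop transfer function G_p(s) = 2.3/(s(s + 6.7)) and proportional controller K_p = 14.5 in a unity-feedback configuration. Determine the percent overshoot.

From 1 + K_pG_p(s) = 0: s² + 6.7s + 33.35 = 0 ⇒ ω_n = 5.775, ζ = 0.5801.
%OS = 100·exp(−πζ/√(1−ζ²)) = 100·exp(−π·0.5801/√0.6635) = 10.7%.

10.7%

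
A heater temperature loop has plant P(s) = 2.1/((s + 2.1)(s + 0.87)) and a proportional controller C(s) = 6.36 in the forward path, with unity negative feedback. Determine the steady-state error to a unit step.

0.12

The loop is type 0. Static position error constant K_pos = C(0)·P(0) = 6.36·1.149 = 7.31.
Steady-state error to a unit step: e_ss = 1/(1+K_pos) = 1/8.31 = 0.12.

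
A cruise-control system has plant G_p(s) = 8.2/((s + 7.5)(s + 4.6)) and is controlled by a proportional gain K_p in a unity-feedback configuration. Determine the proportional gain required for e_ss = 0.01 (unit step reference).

K_p = 417

For a type-0 loop with proportional control, e_ss = 1/(1 + K_p·G_p(0)).
G_p(0) = 0.2377. Require 1/(1 + K_p·0.2377) = 0.01, so 1 + 0.2377·K_p = 100.
K_p = (100 − 1)/0.2377 = 417.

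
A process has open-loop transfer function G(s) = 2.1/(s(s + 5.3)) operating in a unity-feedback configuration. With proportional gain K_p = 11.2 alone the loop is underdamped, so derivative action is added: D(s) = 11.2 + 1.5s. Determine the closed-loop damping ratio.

ζ = 0.871

Forward path: (11.2 + 1.5s)·2.1/(s(s+5.3)). The closed-loop characteristic equation is s² + (5.3 + 2.1·1.5)s + 2.1·11.2 = 0.
That is s² + 8.45s + 23.52 = 0, so ω_n = 4.85 rad/s and ζ = 8.45/(2·4.85) = 0.8712.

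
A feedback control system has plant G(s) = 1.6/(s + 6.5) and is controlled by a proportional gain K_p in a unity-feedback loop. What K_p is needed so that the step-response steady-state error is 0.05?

K_p = 77.2

The loop is type 0, so e_ss(step) = 1/(1 + K_pos) with K_pos = K_p·G(0).
G(0) = 0.2462. Require 1/(1 + K_p·0.2462) = 0.05, so 1 + 0.2462·K_p = 20.
K_p = (20 − 1)/0.2462 = 77.2.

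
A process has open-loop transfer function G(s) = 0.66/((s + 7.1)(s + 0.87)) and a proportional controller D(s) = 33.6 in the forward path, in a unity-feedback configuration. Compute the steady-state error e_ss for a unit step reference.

0.218

The loop is type 0. Static position error constant K_pos = D(0)·G(0) = 33.6·0.1068 = 3.59.
Steady-state error to a unit step: e_ss = 1/(1+K_pos) = 1/4.59 = 0.218.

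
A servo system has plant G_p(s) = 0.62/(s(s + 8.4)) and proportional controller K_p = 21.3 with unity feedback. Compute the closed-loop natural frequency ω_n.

1 + K_p·G_p(s) = 0 gives s² + 8.4s + 13.21 = 0.
Matching s² + 2ζω_n s + ω_n²: ω_n = √13.21 = 3.634 rad/s and 2ζω_n = 8.4, so ζ = 8.4/(2·3.634) = 1.16.

ω_n = 3.63 rad/s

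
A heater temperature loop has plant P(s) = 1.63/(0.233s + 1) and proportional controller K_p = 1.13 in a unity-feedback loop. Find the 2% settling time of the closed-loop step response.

Closed loop: T(s) = K_p·P/(1+K_p·P) = 1.842/(0.233s + 1 + 1.842), with pole at s = −(1 + 1.842)/0.233 = −12.2.
τ = 1/12.2 = 0.08199 s, so 2% settling time ≈ 4τ = 0.328 s.

T_s ≈ 0.328 s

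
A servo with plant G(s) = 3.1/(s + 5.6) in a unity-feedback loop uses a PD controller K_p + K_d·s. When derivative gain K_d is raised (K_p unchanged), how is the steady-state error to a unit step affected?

unchanged

K_d affects only the transient (the s-coefficient); the DC loop gain, and hence e_ss, depends only on K_p.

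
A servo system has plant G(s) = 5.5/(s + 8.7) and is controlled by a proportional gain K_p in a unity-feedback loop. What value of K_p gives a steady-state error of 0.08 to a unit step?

The loop is type 0, so e_ss(step) = 1/(1 + K_pos) with K_pos = K_p·G(0).
G(0) = 0.6322. Require 1/(1 + K_p·0.6322) = 0.08, so 1 + 0.6322·K_p = 12.5.
K_p = (12.5 − 1)/0.6322 = 18.2.

K_p = 18.2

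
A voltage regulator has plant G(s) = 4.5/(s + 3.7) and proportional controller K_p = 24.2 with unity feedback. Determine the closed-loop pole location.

Closed-loop transfer function: T(s) = K_p·G(s)/(1 + K_p·G(s)) = 108.9/(s + 3.7 + 108.9) = 108.9/(s + 112.6).
The closed-loop pole is at s = −112.6.

s = -112.6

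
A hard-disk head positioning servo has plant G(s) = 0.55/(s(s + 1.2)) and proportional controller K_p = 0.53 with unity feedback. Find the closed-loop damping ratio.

With unity feedback the closed-loop characteristic equation is s² + 1.2s + 0.53·0.55 = s² + 1.2s + 0.2915 = 0.
So ω_n² = 0.2915 ⇒ ω_n = 0.5399 rad/s, and ζ = 1.2/(2ω_n) = 1.11.

ζ = 1.11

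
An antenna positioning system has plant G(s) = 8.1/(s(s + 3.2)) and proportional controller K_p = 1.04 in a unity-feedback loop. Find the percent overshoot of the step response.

From 1 + K_pG(s) = 0: s² + 3.2s + 8.424 = 0 ⇒ ω_n = 2.902, ζ = 0.5513.
%OS = 100·exp(−πζ/√(1−ζ²)) = 100·exp(−π·0.5513/√0.6961) = 12.5%.

12.5%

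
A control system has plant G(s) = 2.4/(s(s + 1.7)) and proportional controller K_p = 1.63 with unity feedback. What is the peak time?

T_p = 1.76 s

The closed-loop denominator s² + 1.7s + 3.912 gives ω_n = √3.912 = 1.978 and ζ = 1.7/(2ω_n) = 0.4298.
Damped frequency ω_d = ω_n√(1−ζ²) = 1.786 rad/s, so peak time T_p = π/ω_d = 1.76 s.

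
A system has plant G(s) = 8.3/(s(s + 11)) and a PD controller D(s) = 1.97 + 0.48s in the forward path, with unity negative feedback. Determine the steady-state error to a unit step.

0

The open loop D(s)G(s) has a pole at the origin (type 1), so the static position error constant is infinite and e_ss = 1/(1+∞) = 0.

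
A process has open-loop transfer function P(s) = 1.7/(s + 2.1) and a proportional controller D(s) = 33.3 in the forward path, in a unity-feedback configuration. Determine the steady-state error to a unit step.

0.0358

The loop is type 0. Static position error constant K_pos = D(0)·P(0) = 33.3·0.8095 = 26.96.
Steady-state error to a unit step: e_ss = 1/(1+K_pos) = 1/27.96 = 0.0358.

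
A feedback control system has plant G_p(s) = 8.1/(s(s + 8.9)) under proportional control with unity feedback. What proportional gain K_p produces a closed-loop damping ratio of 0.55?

K_p = 8.08

Closed-loop characteristic equation: s² + 8.9s + K_p·8.1 = 0.
So ω_n = √(8.1K_p) and 2ζω_n = 8.9, giving ζ = 8.9/(2√(8.1K_p)).
Setting ζ = 0.55: √(8.1K_p) = 8.9/(2·0.55) = 8.091, so K_p = 65.46/8.1 = 8.08.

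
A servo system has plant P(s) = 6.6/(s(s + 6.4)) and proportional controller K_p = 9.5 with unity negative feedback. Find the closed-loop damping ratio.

ζ = 0.404

1 + K_p·P(s) = 0 gives s² + 6.4s + 62.7 = 0.
So ω_n² = 62.7 ⇒ ω_n = 7.918 rad/s, and ζ = 6.4/(2ω_n) = 0.404.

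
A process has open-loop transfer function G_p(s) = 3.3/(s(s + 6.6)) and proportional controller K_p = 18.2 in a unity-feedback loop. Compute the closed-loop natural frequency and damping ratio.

With unity feedback the closed-loop characteristic equation is s² + 6.6s + 18.2·3.3 = s² + 6.6s + 60.06 = 0.
Matching s² + 2ζω_n s + ω_n²: ω_n = √60.06 = 7.75 rad/s and 2ζω_n = 6.6, so ζ = 6.6/(2·7.75) = 0.426.

ω_n = 7.75 rad/s, ζ = 0.426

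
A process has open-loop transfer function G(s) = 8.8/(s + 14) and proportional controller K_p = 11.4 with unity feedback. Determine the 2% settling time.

Closed-loop transfer function: T(s) = K_p·G(s)/(1 + K_p·G(s)) = 100.3/(s + 14 + 100.3) = 100.3/(s + 114.3).
Time constant τ = 1/114.3 = 0.008747 s, so the 2% settling time is about 4τ = 0.035 s.

T_s ≈ 0.035 s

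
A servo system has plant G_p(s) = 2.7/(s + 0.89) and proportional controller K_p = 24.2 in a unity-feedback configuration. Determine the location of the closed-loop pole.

Closed-loop transfer function: T(s) = K_p·G_p(s)/(1 + K_p·G_p(s)) = 65.34/(s + 0.89 + 65.34) = 65.34/(s + 66.23).
The closed-loop pole is at s = −66.23.

s = -66.23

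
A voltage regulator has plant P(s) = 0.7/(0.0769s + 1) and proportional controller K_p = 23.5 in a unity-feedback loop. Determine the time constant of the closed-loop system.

τ = 0.00441 s

Closed loop: T(s) = K_p·P/(1+K_p·P) = 16.45/(0.0769s + 1 + 16.45), with pole at s = −(1 + 16.45)/0.0769 = −226.9.
Closed-loop time constant τ = 1/226.9 = 0.00441 s.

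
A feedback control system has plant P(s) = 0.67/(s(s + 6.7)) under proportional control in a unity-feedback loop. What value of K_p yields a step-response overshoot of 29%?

K_p = 125

From %OS = 100·exp(−πζ/√(1−ζ²)) = 29%, ζ = −ln(0.29)/√(π²+ln²(0.29)) = 0.3666.
Characteristic equation s² + 6.7s + 0.67K_p = 0 gives ζ = 6.7/(2√(0.67K_p)).
Setting ζ = 0.3666: √(0.67K_p) = 6.7/(2·0.3666) = 9.138, so K_p = 83.51/0.67 = 125.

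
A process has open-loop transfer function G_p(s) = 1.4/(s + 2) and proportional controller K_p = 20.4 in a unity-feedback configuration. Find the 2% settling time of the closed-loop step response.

Closed-loop transfer function: T(s) = K_p·G_p(s)/(1 + K_p·G_p(s)) = 28.56/(s + 2 + 28.56) = 28.56/(s + 30.56).
Time constant τ = 1/30.56 = 0.03272 s, so the 2% settling time is about 4τ = 0.131 s.

T_s ≈ 0.131 s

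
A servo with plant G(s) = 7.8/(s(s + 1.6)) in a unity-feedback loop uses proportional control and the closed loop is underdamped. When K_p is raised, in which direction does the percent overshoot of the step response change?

Characteristic equation s² + 1.6s + K_p·7.8 = 0: raising K_p raises ω_n while 2ζω_n = 1.6 is fixed, so ζ falls and overshoot grows.

increase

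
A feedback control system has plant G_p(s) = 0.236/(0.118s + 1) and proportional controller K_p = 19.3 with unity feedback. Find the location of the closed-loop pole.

Closed loop: T(s) = K_p·G_p/(1+K_p·G_p) = 4.555/(0.118s + 1 + 4.555), with pole at s = −(1 + 4.555)/0.118 = −47.07.

s = -47.07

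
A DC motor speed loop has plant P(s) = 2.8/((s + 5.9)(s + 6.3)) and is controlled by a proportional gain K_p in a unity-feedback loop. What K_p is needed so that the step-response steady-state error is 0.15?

K_p = 75.2

The loop is type 0, so e_ss(step) = 1/(1 + K_pos) with K_pos = K_p·P(0).
P(0) = 0.07533. Require 1/(1 + K_p·0.07533) = 0.15, so 1 + 0.07533·K_p = 6.667.
K_p = (6.667 − 1)/0.07533 = 75.2.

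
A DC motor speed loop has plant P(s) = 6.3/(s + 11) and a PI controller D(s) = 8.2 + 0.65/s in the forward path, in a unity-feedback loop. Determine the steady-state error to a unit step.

The open loop D(s)P(s) has a pole at the origin (type 1), so the static position error constant is infinite and e_ss = 1/(1+∞) = 0.

0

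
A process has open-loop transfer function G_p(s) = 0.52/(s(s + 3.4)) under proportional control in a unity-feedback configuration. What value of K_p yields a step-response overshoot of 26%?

K_p = 35.8

From %OS = 100·exp(−πζ/√(1−ζ²)) = 26%, ζ = −ln(0.26)/√(π²+ln²(0.26)) = 0.3941.
Characteristic equation s² + 3.4s + 0.52K_p = 0 gives ζ = 3.4/(2√(0.52K_p)).
Setting ζ = 0.3941: √(0.52K_p) = 3.4/(2·0.3941) = 4.314, so K_p = 18.61/0.52 = 35.8.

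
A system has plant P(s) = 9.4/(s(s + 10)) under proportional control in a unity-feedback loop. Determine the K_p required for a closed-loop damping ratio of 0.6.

K_p = 7.39

Closed-loop characteristic equation: s² + 10s + K_p·9.4 = 0.
So ω_n = √(9.4K_p) and 2ζω_n = 10, giving ζ = 10/(2√(9.4K_p)).
Setting ζ = 0.6: √(9.4K_p) = 10/(2·0.6) = 8.333, so K_p = 69.44/9.4 = 7.39.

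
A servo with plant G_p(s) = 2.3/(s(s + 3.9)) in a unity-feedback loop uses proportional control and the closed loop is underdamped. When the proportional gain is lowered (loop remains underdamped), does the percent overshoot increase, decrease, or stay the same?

ζ = 3.9/(2√(2.3K_p)) rises as K_p falls; higher damping means less overshoot.

decrease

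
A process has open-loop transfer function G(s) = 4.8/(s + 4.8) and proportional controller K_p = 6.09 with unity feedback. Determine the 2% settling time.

Closed-loop transfer function: T(s) = K_p·G(s)/(1 + K_p·G(s)) = 29.23/(s + 4.8 + 29.23) = 29.23/(s + 34.03).
Time constant τ = 1/34.03 = 0.02938 s, so the 2% settling time is about 4τ = 0.118 s.

T_s ≈ 0.118 s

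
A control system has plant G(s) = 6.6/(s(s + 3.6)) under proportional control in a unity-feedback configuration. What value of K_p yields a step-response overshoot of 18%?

K_p = 2.14

From %OS = 100·exp(−πζ/√(1−ζ²)) = 18%, ζ = −ln(0.18)/√(π²+ln²(0.18)) = 0.4791.
Characteristic equation s² + 3.6s + 6.6K_p = 0 gives ζ = 3.6/(2√(6.6K_p)).
Setting ζ = 0.4791: √(6.6K_p) = 3.6/(2·0.4791) = 3.757, so K_p = 14.11/6.6 = 2.14.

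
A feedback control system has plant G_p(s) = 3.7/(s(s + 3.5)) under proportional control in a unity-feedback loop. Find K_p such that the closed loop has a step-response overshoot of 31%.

K_p = 6.78

From %OS = 100·exp(−πζ/√(1−ζ²)) = 31%, ζ = −ln(0.31)/√(π²+ln²(0.31)) = 0.3493.
Characteristic equation s² + 3.5s + 3.7K_p = 0 gives ζ = 3.5/(2√(3.7K_p)).
Setting ζ = 0.3493: √(3.7K_p) = 3.5/(2·0.3493) = 5.01, so K_p = 25.1/3.7 = 6.78.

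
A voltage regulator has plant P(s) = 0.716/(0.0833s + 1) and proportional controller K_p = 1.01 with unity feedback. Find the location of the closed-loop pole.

Closed loop: T(s) = K_p·P/(1+K_p·P) = 0.7232/(0.0833s + 1 + 0.7232), with pole at s = −(1 + 0.7232)/0.0833 = −20.69.

s = -20.69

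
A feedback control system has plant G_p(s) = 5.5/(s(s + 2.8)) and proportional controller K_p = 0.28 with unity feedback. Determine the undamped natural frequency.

ω_n = 1.24 rad/s

The closed-loop denominator is s(s+2.8) + 0.28·5.5 = s² + 2.8s + 1.54.
Matching s² + 2ζω_n s + ω_n²: ω_n = √1.54 = 1.241 rad/s and 2ζω_n = 2.8, so ζ = 2.8/(2·1.241) = 1.13.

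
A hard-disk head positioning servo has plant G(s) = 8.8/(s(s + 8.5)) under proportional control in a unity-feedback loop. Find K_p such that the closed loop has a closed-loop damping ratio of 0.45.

Closed-loop characteristic equation: s² + 8.5s + K_p·8.8 = 0.
So ω_n = √(8.8K_p) and 2ζω_n = 8.5, giving ζ = 8.5/(2√(8.8K_p)).
Setting ζ = 0.45: √(8.8K_p) = 8.5/(2·0.45) = 9.444, so K_p = 89.2/8.8 = 10.1.

K_p = 10.1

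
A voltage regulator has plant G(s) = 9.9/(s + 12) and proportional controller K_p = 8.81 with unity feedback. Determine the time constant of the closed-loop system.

τ = 0.0101 s

Closed-loop transfer function: T(s) = K_p·G(s)/(1 + K_p·G(s)) = 87.22/(s + 12 + 87.22) = 87.22/(s + 99.22).
Time constant τ = 1/99.22 = 0.0101 s.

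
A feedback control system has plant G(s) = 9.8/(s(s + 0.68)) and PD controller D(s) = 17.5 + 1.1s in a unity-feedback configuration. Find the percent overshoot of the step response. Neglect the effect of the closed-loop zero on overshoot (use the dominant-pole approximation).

21.7%

Forward path: (17.5 + 1.1s)·9.8/(s(s+0.68)). The closed-loop characteristic equation is s² + (0.68 + 9.8·1.1)s + 9.8·17.5 = 0.
That is s² + 11.46s + 171.5 = 0, so ω_n = 13.1 rad/s and ζ = 11.46/(2·13.1) = 0.4375.
%OS = 100·exp(−πζ/√(1−ζ²)) = 21.7%.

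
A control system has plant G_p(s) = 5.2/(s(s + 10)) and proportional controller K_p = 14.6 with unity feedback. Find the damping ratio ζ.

With unity feedback the closed-loop characteristic equation is s² + 10s + 14.6·5.2 = s² + 10s + 75.92 = 0.
So ω_n² = 75.92 ⇒ ω_n = 8.713 rad/s, and ζ = 10/(2ω_n) = 0.574.

ζ = 0.574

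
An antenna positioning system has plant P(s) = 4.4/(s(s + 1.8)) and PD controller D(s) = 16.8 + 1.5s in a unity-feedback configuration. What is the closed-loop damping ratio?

Forward path: (16.8 + 1.5s)·4.4/(s(s+1.8)). The closed-loop characteristic equation is s² + (1.8 + 4.4·1.5)s + 4.4·16.8 = 0.
That is s² + 8.4s + 73.92 = 0, so ω_n = 8.598 rad/s and ζ = 8.4/(2·8.598) = 0.4885.

ζ = 0.489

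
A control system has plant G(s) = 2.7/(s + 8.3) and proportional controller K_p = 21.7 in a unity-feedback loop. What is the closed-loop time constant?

Closed-loop transfer function: T(s) = K_p·G(s)/(1 + K_p·G(s)) = 58.59/(s + 8.3 + 58.59) = 58.59/(s + 66.89).
Time constant τ = 1/66.89 = 0.0149 s.

τ = 0.0149 s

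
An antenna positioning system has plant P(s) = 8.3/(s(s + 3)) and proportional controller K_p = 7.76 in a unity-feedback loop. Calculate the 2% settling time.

T_s ≈ 2.67 s

The closed-loop denominator s² + 3s + 64.41 gives ω_n = √64.41 = 8.025 and ζ = 3/(2ω_n) = 0.1869.
2% settling time T_s ≈ 4/(ζω_n) = 4/1.5 = 2.67 s.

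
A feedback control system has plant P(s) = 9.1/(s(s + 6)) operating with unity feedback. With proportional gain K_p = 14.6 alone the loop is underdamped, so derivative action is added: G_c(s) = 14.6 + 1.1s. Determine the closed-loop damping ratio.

Forward path: (14.6 + 1.1s)·9.1/(s(s+6)). The closed-loop characteristic equation is s² + (6 + 9.1·1.1)s + 9.1·14.6 = 0.
That is s² + 16.01s + 132.9 = 0, so ω_n = 11.53 rad/s and ζ = 16.01/(2·11.53) = 0.6945.

ζ = 0.694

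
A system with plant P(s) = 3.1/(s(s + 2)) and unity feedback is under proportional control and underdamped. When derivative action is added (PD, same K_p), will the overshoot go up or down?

decrease

With PD the characteristic equation becomes s² + (a + K·K_d)s + K·K_p = 0; the damping term grows, ζ rises, overshoot falls.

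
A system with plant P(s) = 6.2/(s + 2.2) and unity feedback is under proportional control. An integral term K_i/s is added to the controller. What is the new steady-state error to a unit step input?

The integrator makes K_pos = lim_{s→0} C(s)G(s) infinite, so e_ss = 1/(1+K_pos) = 0.

0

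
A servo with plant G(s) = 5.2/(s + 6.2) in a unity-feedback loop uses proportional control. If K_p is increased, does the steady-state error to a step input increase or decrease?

decrease

e_ss = 1/(1 + K_p·G(0)); a larger K_p raises the denominator, so e_ss decreases.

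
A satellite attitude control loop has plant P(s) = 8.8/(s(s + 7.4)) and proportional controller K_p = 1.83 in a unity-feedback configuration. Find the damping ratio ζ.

ζ = 0.922

With unity feedback the closed-loop characteristic equation is s² + 7.4s + 1.83·8.8 = s² + 7.4s + 16.1 = 0.
So ω_n² = 16.1 ⇒ ω_n = 4.013 rad/s, and ζ = 7.4/(2ω_n) = 0.922.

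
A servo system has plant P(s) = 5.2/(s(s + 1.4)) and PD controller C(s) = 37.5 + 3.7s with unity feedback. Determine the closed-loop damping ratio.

Forward path: (37.5 + 3.7s)·5.2/(s(s+1.4)). The closed-loop characteristic equation is s² + (1.4 + 5.2·3.7)s + 5.2·37.5 = 0.
That is s² + 20.64s + 195 = 0, so ω_n = 13.96 rad/s and ζ = 20.64/(2·13.96) = 0.739.

ζ = 0.739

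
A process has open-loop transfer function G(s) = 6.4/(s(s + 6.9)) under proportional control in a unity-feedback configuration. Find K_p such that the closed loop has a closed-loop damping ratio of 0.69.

Closed-loop characteristic equation: s² + 6.9s + K_p·6.4 = 0.
So ω_n = √(6.4K_p) and 2ζω_n = 6.9, giving ζ = 6.9/(2√(6.4K_p)).
Setting ζ = 0.69: √(6.4K_p) = 6.9/(2·0.69) = 5, so K_p = 25/6.4 = 3.91.

K_p = 3.91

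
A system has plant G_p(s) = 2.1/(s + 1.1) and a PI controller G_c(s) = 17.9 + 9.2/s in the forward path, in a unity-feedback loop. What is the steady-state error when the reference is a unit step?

The open loop G_c(s)G_p(s) has a pole at the origin (type 1), so the static position error constant is infinite and e_ss = 1/(1+∞) = 0.

0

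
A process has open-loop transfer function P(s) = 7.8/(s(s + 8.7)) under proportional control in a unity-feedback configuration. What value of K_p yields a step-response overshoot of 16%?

From %OS = 100·exp(−πζ/√(1−ζ²)) = 16%, ζ = −ln(0.16)/√(π²+ln²(0.16)) = 0.5039.
Characteristic equation s² + 8.7s + 7.8K_p = 0 gives ζ = 8.7/(2√(7.8K_p)).
Setting ζ = 0.5039: √(7.8K_p) = 8.7/(2·0.5039) = 8.633, so K_p = 74.53/7.8 = 9.56.

K_p = 9.56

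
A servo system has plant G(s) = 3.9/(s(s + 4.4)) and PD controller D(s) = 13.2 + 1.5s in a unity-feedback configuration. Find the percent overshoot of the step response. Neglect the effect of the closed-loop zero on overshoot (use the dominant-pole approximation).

Forward path: (13.2 + 1.5s)·3.9/(s(s+4.4)). The closed-loop characteristic equation is s² + (4.4 + 3.9·1.5)s + 3.9·13.2 = 0.
That is s² + 10.25s + 51.48 = 0, so ω_n = 7.175 rad/s and ζ = 10.25/(2·7.175) = 0.7143.
%OS = 100·exp(−πζ/√(1−ζ²)) = 4.05%.

4.05%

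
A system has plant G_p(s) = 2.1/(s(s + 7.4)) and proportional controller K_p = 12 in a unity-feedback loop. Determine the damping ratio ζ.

The closed-loop denominator is s(s+7.4) + 12·2.1 = s² + 7.4s + 25.2.
Matching s² + 2ζω_n s + ω_n²: ω_n = √25.2 = 5.02 rad/s and 2ζω_n = 7.4, so ζ = 7.4/(2·5.02) = 0.737.

ζ = 0.737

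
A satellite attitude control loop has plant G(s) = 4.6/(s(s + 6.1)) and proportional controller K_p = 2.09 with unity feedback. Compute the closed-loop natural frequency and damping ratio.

ω_n = 3.1 rad/s, ζ = 0.984

With unity feedback the closed-loop characteristic equation is s² + 6.1s + 2.09·4.6 = s² + 6.1s + 9.614 = 0.
So ω_n² = 9.614 ⇒ ω_n = 3.101 rad/s, and ζ = 6.1/(2ω_n) = 0.984.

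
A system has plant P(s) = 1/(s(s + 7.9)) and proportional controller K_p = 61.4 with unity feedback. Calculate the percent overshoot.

16%

Closed-loop characteristic equation: s² + 7.9s + 61.4 = 0, so ω_n = 7.836 rad/s and ζ = 7.9/(2·7.836) = 0.5041.
%OS = 100·exp(−πζ/√(1−ζ²)) = 100·exp(−π·0.5041/√0.7459) = 16%.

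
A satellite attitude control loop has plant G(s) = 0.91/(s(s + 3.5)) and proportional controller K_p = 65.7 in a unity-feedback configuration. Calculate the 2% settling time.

T_s ≈ 2.29 s

The closed-loop denominator s² + 3.5s + 59.79 gives ω_n = √59.79 = 7.732 and ζ = 3.5/(2ω_n) = 0.2263.
2% settling time T_s ≈ 4/(ζω_n) = 4/1.75 = 2.29 s.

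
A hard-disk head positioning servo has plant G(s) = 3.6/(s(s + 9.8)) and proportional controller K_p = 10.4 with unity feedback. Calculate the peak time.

T_p = 0.857 s

Closed-loop characteristic equation: s² + 9.8s + 37.44 = 0, so ω_n = 6.119 rad/s and ζ = 9.8/(2·6.119) = 0.8008.
Damped frequency ω_d = ω_n√(1−ζ²) = 3.665 rad/s, so peak time T_p = π/ω_d = 0.857 s.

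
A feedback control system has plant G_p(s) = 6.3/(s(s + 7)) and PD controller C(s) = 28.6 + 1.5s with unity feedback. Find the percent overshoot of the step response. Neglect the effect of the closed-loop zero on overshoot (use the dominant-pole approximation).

Forward path: (28.6 + 1.5s)·6.3/(s(s+7)). The closed-loop characteristic equation is s² + (7 + 6.3·1.5)s + 6.3·28.6 = 0.
That is s² + 16.45s + 180.2 = 0, so ω_n = 13.42 rad/s and ζ = 16.45/(2·13.42) = 0.6127.
%OS = 100·exp(−πζ/√(1−ζ²)) = 8.75%.

8.75%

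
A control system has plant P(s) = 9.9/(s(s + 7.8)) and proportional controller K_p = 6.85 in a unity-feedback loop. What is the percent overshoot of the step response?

The closed-loop denominator s² + 7.8s + 67.81 gives ω_n = √67.81 = 8.235 and ζ = 7.8/(2ω_n) = 0.4736.
%OS = 100·exp(−πζ/√(1−ζ²)) = 100·exp(−π·0.4736/√0.7757) = 18.5%.

18.5%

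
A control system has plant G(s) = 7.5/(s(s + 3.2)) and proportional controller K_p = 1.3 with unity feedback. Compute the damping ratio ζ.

1 + K_p·G(s) = 0 gives s² + 3.2s + 9.75 = 0.
So ω_n² = 9.75 ⇒ ω_n = 3.122 rad/s, and ζ = 3.2/(2ω_n) = 0.512.

ζ = 0.512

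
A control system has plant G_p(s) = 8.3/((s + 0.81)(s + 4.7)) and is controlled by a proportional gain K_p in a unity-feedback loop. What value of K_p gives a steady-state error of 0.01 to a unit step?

Steady-state error for a unit step on this type-0 loop is 1/(1 + K_p·G_p(0)).
G_p(0) = 2.18. Require 1/(1 + K_p·2.18) = 0.01, so 1 + 2.18·K_p = 100.
K_p = (100 − 1)/2.18 = 45.4.

K_p = 45.4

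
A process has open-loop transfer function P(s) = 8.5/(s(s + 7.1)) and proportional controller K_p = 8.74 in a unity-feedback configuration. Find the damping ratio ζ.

ζ = 0.412

1 + K_p·P(s) = 0 gives s² + 7.1s + 74.29 = 0.
So ω_n² = 74.29 ⇒ ω_n = 8.619 rad/s, and ζ = 7.1/(2ω_n) = 0.412.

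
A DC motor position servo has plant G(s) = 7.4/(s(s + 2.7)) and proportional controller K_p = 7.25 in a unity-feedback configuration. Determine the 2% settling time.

T_s ≈ 2.96 s

The closed-loop denominator s² + 2.7s + 53.65 gives ω_n = √53.65 = 7.325 and ζ = 2.7/(2ω_n) = 0.1843.
2% settling time T_s ≈ 4/(ζω_n) = 4/1.35 = 2.96 s.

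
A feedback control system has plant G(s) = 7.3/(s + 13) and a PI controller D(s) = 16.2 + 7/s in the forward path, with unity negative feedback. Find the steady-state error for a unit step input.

The open loop D(s)G(s) has a pole at the origin (type 1), so the static position error constant is infinite and e_ss = 1/(1+∞) = 0.

0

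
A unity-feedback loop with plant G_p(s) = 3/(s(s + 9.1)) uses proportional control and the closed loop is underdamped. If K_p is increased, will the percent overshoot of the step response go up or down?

increase

Characteristic equation s² + 9.1s + K_p·3 = 0: raising K_p raises ω_n while 2ζω_n = 9.1 is fixed, so ζ falls and overshoot grows.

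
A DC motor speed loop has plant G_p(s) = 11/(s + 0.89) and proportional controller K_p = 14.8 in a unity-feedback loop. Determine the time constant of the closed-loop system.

τ = 0.00611 s

Closed-loop transfer function: T(s) = K_p·G_p(s)/(1 + K_p·G_p(s)) = 162.8/(s + 0.89 + 162.8) = 162.8/(s + 163.7).
Time constant τ = 1/163.7 = 0.00611 s.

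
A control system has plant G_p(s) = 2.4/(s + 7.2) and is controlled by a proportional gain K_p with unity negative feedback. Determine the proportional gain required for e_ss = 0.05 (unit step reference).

Steady-state error for a unit step on this type-0 loop is 1/(1 + K_p·G_p(0)).
G_p(0) = 0.3333. Require 1/(1 + K_p·0.3333) = 0.05, so 1 + 0.3333·K_p = 20.
K_p = (20 − 1)/0.3333 = 57.

K_p = 57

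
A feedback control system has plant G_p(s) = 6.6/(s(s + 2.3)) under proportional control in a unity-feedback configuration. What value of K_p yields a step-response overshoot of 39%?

From %OS = 100·exp(−πζ/√(1−ζ²)) = 39%, ζ = −ln(0.39)/√(π²+ln²(0.39)) = 0.2871.
Characteristic equation s² + 2.3s + 6.6K_p = 0 gives ζ = 2.3/(2√(6.6K_p)).
Setting ζ = 0.2871: √(6.6K_p) = 2.3/(2·0.2871) = 4.006, so K_p = 16.04/6.6 = 2.43.

K_p = 2.43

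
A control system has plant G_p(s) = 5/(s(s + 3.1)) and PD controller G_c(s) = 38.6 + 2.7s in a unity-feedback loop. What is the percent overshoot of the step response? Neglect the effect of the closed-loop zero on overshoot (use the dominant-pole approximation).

Forward path: (38.6 + 2.7s)·5/(s(s+3.1)). The closed-loop characteristic equation is s² + (3.1 + 5·2.7)s + 5·38.6 = 0.
That is s² + 16.6s + 193 = 0, so ω_n = 13.89 rad/s and ζ = 16.6/(2·13.89) = 0.5974.
%OS = 100·exp(−πζ/√(1−ζ²)) = 9.63%.

9.63%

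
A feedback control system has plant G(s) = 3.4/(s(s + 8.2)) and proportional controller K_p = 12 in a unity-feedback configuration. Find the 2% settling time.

T_s ≈ 0.976 s

Closed-loop characteristic equation: s² + 8.2s + 40.8 = 0, so ω_n = 6.387 rad/s and ζ = 8.2/(2·6.387) = 0.6419.
2% settling time T_s ≈ 4/(ζω_n) = 4/4.1 = 0.976 s.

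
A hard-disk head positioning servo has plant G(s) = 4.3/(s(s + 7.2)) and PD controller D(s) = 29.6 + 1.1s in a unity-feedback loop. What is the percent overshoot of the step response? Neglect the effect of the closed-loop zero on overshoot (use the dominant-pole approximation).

14.1%

Forward path: (29.6 + 1.1s)·4.3/(s(s+7.2)). The closed-loop characteristic equation is s² + (7.2 + 4.3·1.1)s + 4.3·29.6 = 0.
That is s² + 11.93s + 127.3 = 0, so ω_n = 11.28 rad/s and ζ = 11.93/(2·11.28) = 0.5287.
%OS = 100·exp(−πζ/√(1−ζ²)) = 14.1%.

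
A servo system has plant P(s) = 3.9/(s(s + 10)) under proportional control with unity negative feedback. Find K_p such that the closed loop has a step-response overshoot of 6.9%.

K_p = 15.3

From %OS = 100·exp(−πζ/√(1−ζ²)) = 6.9%, ζ = −ln(0.069)/√(π²+ln²(0.069)) = 0.6481.
Characteristic equation s² + 10s + 3.9K_p = 0 gives ζ = 10/(2√(3.9K_p)).
Setting ζ = 0.6481: √(3.9K_p) = 10/(2·0.6481) = 7.715, so K_p = 59.52/3.9 = 15.3.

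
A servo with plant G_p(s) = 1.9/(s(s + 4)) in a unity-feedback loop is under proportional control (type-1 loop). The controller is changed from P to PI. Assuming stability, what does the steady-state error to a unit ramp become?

The integrator raises the loop to type 2, so K_v → ∞ and e_ss to a ramp is zero.

0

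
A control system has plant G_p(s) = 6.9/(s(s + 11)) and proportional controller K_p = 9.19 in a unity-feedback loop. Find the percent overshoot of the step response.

Closed-loop characteristic equation: s² + 11s + 63.41 = 0, so ω_n = 7.963 rad/s and ζ = 11/(2·7.963) = 0.6907.
%OS = 100·exp(−πζ/√(1−ζ²)) = 100·exp(−π·0.6907/√0.523) = 4.98%.

4.98%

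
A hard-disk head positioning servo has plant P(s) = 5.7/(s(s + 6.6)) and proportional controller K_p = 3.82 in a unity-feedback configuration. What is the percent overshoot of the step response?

4.32%

Closed-loop characteristic equation: s² + 6.6s + 21.77 = 0, so ω_n = 4.666 rad/s and ζ = 6.6/(2·4.666) = 0.7072.
%OS = 100·exp(−πζ/√(1−ζ²)) = 100·exp(−π·0.7072/√0.4999) = 4.32%.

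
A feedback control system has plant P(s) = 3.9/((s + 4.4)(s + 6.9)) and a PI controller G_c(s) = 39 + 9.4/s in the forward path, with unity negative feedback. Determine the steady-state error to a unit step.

0

The open loop G_c(s)P(s) has a pole at the origin (type 1), so the static position error constant is infinite and e_ss = 1/(1+∞) = 0.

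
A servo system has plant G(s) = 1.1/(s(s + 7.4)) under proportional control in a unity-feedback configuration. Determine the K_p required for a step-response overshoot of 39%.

From %OS = 100·exp(−πζ/√(1−ζ²)) = 39%, ζ = −ln(0.39)/√(π²+ln²(0.39)) = 0.2871.
Characteristic equation s² + 7.4s + 1.1K_p = 0 gives ζ = 7.4/(2√(1.1K_p)).
Setting ζ = 0.2871: √(1.1K_p) = 7.4/(2·0.2871) = 12.89, so K_p = 166.1/1.1 = 151.

K_p = 151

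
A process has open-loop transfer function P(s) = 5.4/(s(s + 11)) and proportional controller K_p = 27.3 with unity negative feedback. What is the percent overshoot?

20.3%

Closed-loop characteristic equation: s² + 11s + 147.4 = 0, so ω_n = 12.14 rad/s and ζ = 11/(2·12.14) = 0.453.
%OS = 100·exp(−πζ/√(1−ζ²)) = 100·exp(−π·0.453/√0.7948) = 20.3%.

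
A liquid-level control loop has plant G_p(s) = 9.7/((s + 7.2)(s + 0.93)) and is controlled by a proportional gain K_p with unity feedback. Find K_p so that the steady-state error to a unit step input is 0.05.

K_p = 13.1

The loop is type 0, so e_ss(step) = 1/(1 + K_pos) with K_pos = K_p·G_p(0).
G_p(0) = 1.449. Require 1/(1 + K_p·1.449) = 0.05, so 1 + 1.449·K_p = 20.
K_p = (20 − 1)/1.449 = 13.1.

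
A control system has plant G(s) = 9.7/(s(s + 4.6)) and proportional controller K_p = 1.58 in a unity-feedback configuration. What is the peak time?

T_p = 0.992 s

Closed-loop characteristic equation: s² + 4.6s + 15.33 = 0, so ω_n = 3.915 rad/s and ζ = 4.6/(2·3.915) = 0.5875.
Damped frequency ω_d = ω_n√(1−ζ²) = 3.168 rad/s, so peak time T_p = π/ω_d = 0.992 s.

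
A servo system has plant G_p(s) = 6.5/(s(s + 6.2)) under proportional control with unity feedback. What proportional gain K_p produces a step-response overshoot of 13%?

From %OS = 100·exp(−πζ/√(1−ζ²)) = 13%, ζ = −ln(0.13)/√(π²+ln²(0.13)) = 0.5446.
Characteristic equation s² + 6.2s + 6.5K_p = 0 gives ζ = 6.2/(2√(6.5K_p)).
Setting ζ = 0.5446: √(6.5K_p) = 6.2/(2·0.5446) = 5.692, so K_p = 32.4/6.5 = 4.98.

K_p = 4.98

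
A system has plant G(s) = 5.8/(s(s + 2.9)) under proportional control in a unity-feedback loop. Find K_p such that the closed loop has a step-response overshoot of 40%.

From %OS = 100·exp(−πζ/√(1−ζ²)) = 40%, ζ = −ln(0.4)/√(π²+ln²(0.4)) = 0.28.
Characteristic equation s² + 2.9s + 5.8K_p = 0 gives ζ = 2.9/(2√(5.8K_p)).
Setting ζ = 0.28: √(5.8K_p) = 2.9/(2·0.28) = 5.179, so K_p = 26.82/5.8 = 4.62.

K_p = 4.62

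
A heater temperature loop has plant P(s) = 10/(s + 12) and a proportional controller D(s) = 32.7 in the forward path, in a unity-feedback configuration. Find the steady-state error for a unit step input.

The loop is type 0. Static position error constant K_pos = D(0)·P(0) = 32.7·0.8333 = 27.25.
Steady-state error to a unit step: e_ss = 1/(1+K_pos) = 1/28.25 = 0.0354.

0.0354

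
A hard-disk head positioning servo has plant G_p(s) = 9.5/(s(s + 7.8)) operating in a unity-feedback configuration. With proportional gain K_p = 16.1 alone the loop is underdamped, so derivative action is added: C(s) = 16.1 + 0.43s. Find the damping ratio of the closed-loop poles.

Forward path: (16.1 + 0.43s)·9.5/(s(s+7.8)). The closed-loop characteristic equation is s² + (7.8 + 9.5·0.43)s + 9.5·16.1 = 0.
That is s² + 11.88s + 153 = 0, so ω_n = 12.37 rad/s and ζ = 11.88/(2·12.37) = 0.4805.

ζ = 0.481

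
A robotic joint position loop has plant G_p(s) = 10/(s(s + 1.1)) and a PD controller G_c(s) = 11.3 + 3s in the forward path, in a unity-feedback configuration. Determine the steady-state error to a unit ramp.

0.00973

The loop has one pole at the origin (type 1). Velocity error constant K_v = lim_{s→0} s·G_c(s)G_p(s) = 11.3·10/1.1 = 102.7.
Steady-state error to a unit ramp: e_ss = 1/K_v = 0.00973.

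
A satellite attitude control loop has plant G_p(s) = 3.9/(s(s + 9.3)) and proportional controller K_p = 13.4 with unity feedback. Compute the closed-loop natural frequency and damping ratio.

ω_n = 7.23 rad/s, ζ = 0.643

1 + K_p·G_p(s) = 0 gives s² + 9.3s + 52.26 = 0.
Matching s² + 2ζω_n s + ω_n²: ω_n = √52.26 = 7.229 rad/s and 2ζω_n = 9.3, so ζ = 9.3/(2·7.229) = 0.643.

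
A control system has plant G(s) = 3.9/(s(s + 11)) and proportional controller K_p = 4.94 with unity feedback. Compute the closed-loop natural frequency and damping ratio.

The closed-loop denominator is s(s+11) + 4.94·3.9 = s² + 11s + 19.27.
Matching s² + 2ζω_n s + ω_n²: ω_n = √19.27 = 4.389 rad/s and 2ζω_n = 11, so ζ = 11/(2·4.389) = 1.25.

ω_n = 4.39 rad/s, ζ = 1.25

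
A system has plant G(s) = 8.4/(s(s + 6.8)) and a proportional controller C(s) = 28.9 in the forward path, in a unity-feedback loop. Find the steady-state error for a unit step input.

0

The open loop C(s)G(s) has a pole at the origin (type 1), so the static position error constant is infinite and e_ss = 1/(1+∞) = 0.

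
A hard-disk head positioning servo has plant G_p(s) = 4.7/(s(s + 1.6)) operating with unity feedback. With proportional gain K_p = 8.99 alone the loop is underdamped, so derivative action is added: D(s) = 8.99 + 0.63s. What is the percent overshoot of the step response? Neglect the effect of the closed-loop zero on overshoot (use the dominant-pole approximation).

Forward path: (8.99 + 0.63s)·4.7/(s(s+1.6)). The closed-loop characteristic equation is s² + (1.6 + 4.7·0.63)s + 4.7·8.99 = 0.
That is s² + 4.561s + 42.25 = 0, so ω_n = 6.5 rad/s and ζ = 4.561/(2·6.5) = 0.3508.
%OS = 100·exp(−πζ/√(1−ζ²)) = 30.8%.

30.8%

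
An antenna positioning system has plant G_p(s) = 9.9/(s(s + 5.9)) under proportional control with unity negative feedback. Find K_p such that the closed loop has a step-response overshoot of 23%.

K_p = 4.9

From %OS = 100·exp(−πζ/√(1−ζ²)) = 23%, ζ = −ln(0.23)/√(π²+ln²(0.23)) = 0.4237.
Characteristic equation s² + 5.9s + 9.9K_p = 0 gives ζ = 5.9/(2√(9.9K_p)).
Setting ζ = 0.4237: √(9.9K_p) = 5.9/(2·0.4237) = 6.962, so K_p = 48.47/9.9 = 4.9.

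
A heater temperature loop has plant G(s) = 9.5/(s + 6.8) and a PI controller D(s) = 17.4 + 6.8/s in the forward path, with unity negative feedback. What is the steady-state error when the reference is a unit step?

The open loop D(s)G(s) has a pole at the origin (type 1), so the static position error constant is infinite and e_ss = 1/(1+∞) = 0.

0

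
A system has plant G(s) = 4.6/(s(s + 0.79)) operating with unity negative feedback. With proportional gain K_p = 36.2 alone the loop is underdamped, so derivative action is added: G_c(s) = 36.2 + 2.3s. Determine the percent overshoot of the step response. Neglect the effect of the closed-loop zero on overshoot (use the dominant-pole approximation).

Forward path: (36.2 + 2.3s)·4.6/(s(s+0.79)). The closed-loop characteristic equation is s² + (0.79 + 4.6·2.3)s + 4.6·36.2 = 0.
That is s² + 11.37s + 166.5 = 0, so ω_n = 12.9 rad/s and ζ = 11.37/(2·12.9) = 0.4406.
%OS = 100·exp(−πζ/√(1−ζ²)) = 21.4%.

21.4%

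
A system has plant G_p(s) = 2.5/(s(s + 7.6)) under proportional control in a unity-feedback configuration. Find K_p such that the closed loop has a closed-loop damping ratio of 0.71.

Closed-loop characteristic equation: s² + 7.6s + K_p·2.5 = 0.
So ω_n = √(2.5K_p) and 2ζω_n = 7.6, giving ζ = 7.6/(2√(2.5K_p)).
Setting ζ = 0.71: √(2.5K_p) = 7.6/(2·0.71) = 5.352, so K_p = 28.65/2.5 = 11.5.

K_p = 11.5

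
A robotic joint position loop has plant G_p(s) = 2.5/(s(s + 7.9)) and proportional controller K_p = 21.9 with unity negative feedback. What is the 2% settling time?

The closed-loop denominator s² + 7.9s + 54.75 gives ω_n = √54.75 = 7.399 and ζ = 7.9/(2ω_n) = 0.5338.
2% settling time T_s ≈ 4/(ζω_n) = 4/3.95 = 1.01 s.

T_s ≈ 1.01 s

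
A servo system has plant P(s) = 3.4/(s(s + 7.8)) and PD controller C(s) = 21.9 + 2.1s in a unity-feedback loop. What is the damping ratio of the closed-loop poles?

ζ = 0.866

Forward path: (21.9 + 2.1s)·3.4/(s(s+7.8)). The closed-loop characteristic equation is s² + (7.8 + 3.4·2.1)s + 3.4·21.9 = 0.
That is s² + 14.94s + 74.46 = 0, so ω_n = 8.629 rad/s and ζ = 14.94/(2·8.629) = 0.8657.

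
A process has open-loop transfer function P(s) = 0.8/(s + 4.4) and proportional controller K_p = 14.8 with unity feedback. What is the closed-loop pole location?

Closed-loop transfer function: T(s) = K_p·P(s)/(1 + K_p·P(s)) = 11.84/(s + 4.4 + 11.84) = 11.84/(s + 16.24).
The closed-loop pole is at s = −16.24.

s = -16.24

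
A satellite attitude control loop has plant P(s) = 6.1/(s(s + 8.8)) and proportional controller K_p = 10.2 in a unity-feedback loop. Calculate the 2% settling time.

From 1 + K_pP(s) = 0: s² + 8.8s + 62.22 = 0 ⇒ ω_n = 7.888, ζ = 0.5578.
2% settling time T_s ≈ 4/(ζω_n) = 4/4.4 = 0.909 s.

T_s ≈ 0.909 s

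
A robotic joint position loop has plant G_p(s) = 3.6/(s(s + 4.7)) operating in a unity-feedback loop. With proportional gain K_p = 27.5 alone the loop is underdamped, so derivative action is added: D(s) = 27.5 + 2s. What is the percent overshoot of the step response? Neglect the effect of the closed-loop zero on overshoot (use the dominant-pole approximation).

Forward path: (27.5 + 2s)·3.6/(s(s+4.7)). The closed-loop characteristic equation is s² + (4.7 + 3.6·2)s + 3.6·27.5 = 0.
That is s² + 11.9s + 99 = 0, so ω_n = 9.95 rad/s and ζ = 11.9/(2·9.95) = 0.598.
%OS = 100·exp(−πζ/√(1−ζ²)) = 9.59%.

9.59%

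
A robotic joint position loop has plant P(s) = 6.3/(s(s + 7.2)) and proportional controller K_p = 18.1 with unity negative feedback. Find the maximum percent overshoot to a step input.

Closed-loop characteristic equation: s² + 7.2s + 114 = 0, so ω_n = 10.68 rad/s and ζ = 7.2/(2·10.68) = 0.3371.
%OS = 100·exp(−πζ/√(1−ζ²)) = 100·exp(−π·0.3371/√0.8863) = 32.5%.

32.5%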